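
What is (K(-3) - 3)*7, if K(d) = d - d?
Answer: -21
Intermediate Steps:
K(d) = 0
(K(-3) - 3)*7 = (0 - 3)*7 = -3*7 = -21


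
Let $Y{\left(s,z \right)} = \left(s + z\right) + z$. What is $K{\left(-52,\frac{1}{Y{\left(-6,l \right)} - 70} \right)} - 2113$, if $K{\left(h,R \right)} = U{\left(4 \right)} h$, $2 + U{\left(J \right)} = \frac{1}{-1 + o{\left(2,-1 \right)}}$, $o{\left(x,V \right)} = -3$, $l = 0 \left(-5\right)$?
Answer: $-1996$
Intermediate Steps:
$l = 0$
$Y{\left(s,z \right)} = s + 2 z$
$U{\left(J \right)} = - \frac{9}{4}$ ($U{\left(J \right)} = -2 + \frac{1}{-1 - 3} = -2 + \frac{1}{-4} = -2 - \frac{1}{4} = - \frac{9}{4}$)
$K{\left(h,R \right)} = - \frac{9 h}{4}$
$K{\left(-52,\frac{1}{Y{\left(-6,l \right)} - 70} \right)} - 2113 = \left(- \frac{9}{4}\right) \left(-52\right) - 2113 = 117 - 2113 = -1996$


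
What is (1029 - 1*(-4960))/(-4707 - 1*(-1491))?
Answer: -5989/3216 ≈ -1.8623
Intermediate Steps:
(1029 - 1*(-4960))/(-4707 - 1*(-1491)) = (1029 + 4960)/(-4707 + 1491) = 5989/(-3216) = 5989*(-1/3216) = -5989/3216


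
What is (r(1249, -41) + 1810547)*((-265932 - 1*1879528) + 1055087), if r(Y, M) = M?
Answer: -1974126858738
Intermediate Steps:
(r(1249, -41) + 1810547)*((-265932 - 1*1879528) + 1055087) = (-41 + 1810547)*((-265932 - 1*1879528) + 1055087) = 1810506*((-265932 - 1879528) + 1055087) = 1810506*(-2145460 + 1055087) = 1810506*(-1090373) = -1974126858738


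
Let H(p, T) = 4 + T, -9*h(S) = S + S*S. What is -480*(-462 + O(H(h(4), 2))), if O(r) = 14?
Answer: 215040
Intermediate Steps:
h(S) = -S/9 - S²/9 (h(S) = -(S + S*S)/9 = -(S + S²)/9 = -S/9 - S²/9)
-480*(-462 + O(H(h(4), 2))) = -480*(-462 + 14) = -480*(-448) = 215040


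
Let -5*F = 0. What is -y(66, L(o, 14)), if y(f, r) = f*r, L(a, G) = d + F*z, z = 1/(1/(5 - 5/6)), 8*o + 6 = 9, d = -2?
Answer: 132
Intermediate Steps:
F = 0 (F = -⅕*0 = 0)
o = 3/8 (o = -¾ + (⅛)*9 = -¾ + 9/8 = 3/8 ≈ 0.37500)
z = 25/6 (z = 1/(1/(5 - 5*⅙)) = 1/(1/(5 - ⅚)) = 1/(1/(25/6)) = 1/(6/25) = 25/6 ≈ 4.1667)
L(a, G) = -2 (L(a, G) = -2 + 0*(25/6) = -2 + 0 = -2)
-y(66, L(o, 14)) = -66*(-2) = -1*(-132) = 132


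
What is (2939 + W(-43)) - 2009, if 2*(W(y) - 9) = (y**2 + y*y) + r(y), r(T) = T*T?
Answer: 7425/2 ≈ 3712.5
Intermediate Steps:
r(T) = T**2
W(y) = 9 + 3*y**2/2 (W(y) = 9 + ((y**2 + y*y) + y**2)/2 = 9 + ((y**2 + y**2) + y**2)/2 = 9 + (2*y**2 + y**2)/2 = 9 + (3*y**2)/2 = 9 + 3*y**2/2)
(2939 + W(-43)) - 2009 = (2939 + (9 + (3/2)*(-43)**2)) - 2009 = (2939 + (9 + (3/2)*1849)) - 2009 = (2939 + (9 + 5547/2)) - 2009 = (2939 + 5565/2) - 2009 = 11443/2 - 2009 = 7425/2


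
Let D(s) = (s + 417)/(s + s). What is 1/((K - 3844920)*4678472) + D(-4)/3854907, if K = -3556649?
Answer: -31922718288080/2383711572346440021 ≈ -1.3392e-5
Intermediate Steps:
D(s) = (417 + s)/(2*s) (D(s) = (417 + s)/((2*s)) = (417 + s)*(1/(2*s)) = (417 + s)/(2*s))
1/((K - 3844920)*4678472) + D(-4)/3854907 = 1/(-3556649 - 3844920*4678472) + ((½)*(417 - 4)/(-4))/3854907 = (1/4678472)/(-7401569) + ((½)*(-¼)*413)*(1/3854907) = -1/7401569*1/4678472 - 413/8*1/3854907 = -1/34628033322568 - 59/4405608 = -31922718288080/2383711572346440021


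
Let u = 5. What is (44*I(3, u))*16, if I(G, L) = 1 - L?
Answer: -2816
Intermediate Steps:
(44*I(3, u))*16 = (44*(1 - 1*5))*16 = (44*(1 - 5))*16 = (44*(-4))*16 = -176*16 = -2816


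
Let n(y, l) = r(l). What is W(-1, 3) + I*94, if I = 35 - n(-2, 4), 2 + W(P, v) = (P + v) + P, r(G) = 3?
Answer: 3007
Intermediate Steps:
n(y, l) = 3
W(P, v) = -2 + v + 2*P (W(P, v) = -2 + ((P + v) + P) = -2 + (v + 2*P) = -2 + v + 2*P)
I = 32 (I = 35 - 1*3 = 35 - 3 = 32)
W(-1, 3) + I*94 = (-2 + 3 + 2*(-1)) + 32*94 = (-2 + 3 - 2) + 3008 = -1 + 3008 = 3007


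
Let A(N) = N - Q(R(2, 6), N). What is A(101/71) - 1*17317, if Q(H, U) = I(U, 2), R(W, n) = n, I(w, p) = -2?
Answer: -1229264/71 ≈ -17314.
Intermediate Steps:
Q(H, U) = -2
A(N) = 2 + N (A(N) = N - 1*(-2) = N + 2 = 2 + N)
A(101/71) - 1*17317 = (2 + 101/71) - 1*17317 = (2 + 101*(1/71)) - 17317 = (2 + 101/71) - 17317 = 243/71 - 17317 = -1229264/71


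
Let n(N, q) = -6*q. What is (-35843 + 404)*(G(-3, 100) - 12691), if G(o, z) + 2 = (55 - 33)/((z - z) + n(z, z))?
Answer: 44982852643/100 ≈ 4.4983e+8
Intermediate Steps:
G(o, z) = -2 - 11/(3*z) (G(o, z) = -2 + (55 - 33)/((z - z) - 6*z) = -2 + 22/(0 - 6*z) = -2 + 22/((-6*z)) = -2 + 22*(-1/(6*z)) = -2 - 11/(3*z))
(-35843 + 404)*(G(-3, 100) - 12691) = (-35843 + 404)*((-2 - 11/3/100) - 12691) = -35439*((-2 - 11/3*1/100) - 12691) = -35439*((-2 - 11/300) - 12691) = -35439*(-611/300 - 12691) = -35439*(-3807911/300) = 44982852643/100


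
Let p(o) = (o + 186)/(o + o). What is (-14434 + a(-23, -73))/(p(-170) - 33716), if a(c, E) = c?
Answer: 409615/955288 ≈ 0.42879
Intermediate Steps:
p(o) = (186 + o)/(2*o) (p(o) = (186 + o)/((2*o)) = (186 + o)*(1/(2*o)) = (186 + o)/(2*o))
(-14434 + a(-23, -73))/(p(-170) - 33716) = (-14434 - 23)/((½)*(186 - 170)/(-170) - 33716) = -14457/((½)*(-1/170)*16 - 33716) = -14457/(-4/85 - 33716) = -14457/(-2865864/85) = -14457*(-85/2865864) = 409615/955288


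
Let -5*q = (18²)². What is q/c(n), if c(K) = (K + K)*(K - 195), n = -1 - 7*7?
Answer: -26244/30625 ≈ -0.85695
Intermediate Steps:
n = -50 (n = -1 - 49 = -50)
c(K) = 2*K*(-195 + K) (c(K) = (2*K)*(-195 + K) = 2*K*(-195 + K))
q = -104976/5 (q = -(18²)²/5 = -⅕*324² = -⅕*104976 = -104976/5 ≈ -20995.)
q/c(n) = -104976*(-1/(100*(-195 - 50)))/5 = -104976/(5*(2*(-50)*(-245))) = -104976/5/24500 = -104976/5*1/24500 = -26244/30625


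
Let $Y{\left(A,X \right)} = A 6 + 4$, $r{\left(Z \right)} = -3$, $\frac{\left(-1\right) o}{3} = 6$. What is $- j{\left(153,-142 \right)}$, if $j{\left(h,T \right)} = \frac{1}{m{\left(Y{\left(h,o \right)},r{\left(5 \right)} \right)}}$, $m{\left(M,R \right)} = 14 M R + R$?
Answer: $\frac{1}{38727} \approx 2.5822 \cdot 10^{-5}$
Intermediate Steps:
$o = -18$ ($o = \left(-3\right) 6 = -18$)
$Y{\left(A,X \right)} = 4 + 6 A$ ($Y{\left(A,X \right)} = 6 A + 4 = 4 + 6 A$)
$m{\left(M,R \right)} = R + 14 M R$ ($m{\left(M,R \right)} = 14 M R + R = R + 14 M R$)
$j{\left(h,T \right)} = \frac{1}{-171 - 252 h}$ ($j{\left(h,T \right)} = \frac{1}{\left(-3\right) \left(1 + 14 \left(4 + 6 h\right)\right)} = \frac{1}{\left(-3\right) \left(1 + \left(56 + 84 h\right)\right)} = \frac{1}{\left(-3\right) \left(57 + 84 h\right)} = \frac{1}{-171 - 252 h}$)
$- j{\left(153,-142 \right)} = - \frac{1}{9 \left(-19 - 4284\right)} = - \frac{1}{9 \left(-4303\right)} = - \frac{-1}{9 \cdot 4303} = \left(-1\right) \left(- \frac{1}{38727}\right) = \frac{1}{38727}$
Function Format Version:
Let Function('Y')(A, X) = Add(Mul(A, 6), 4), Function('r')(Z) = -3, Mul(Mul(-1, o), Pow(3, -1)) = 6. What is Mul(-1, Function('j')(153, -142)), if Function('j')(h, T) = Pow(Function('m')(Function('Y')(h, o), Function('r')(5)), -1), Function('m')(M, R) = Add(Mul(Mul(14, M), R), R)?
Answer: Rational(1, 38727) ≈ 2.5822e-5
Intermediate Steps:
o = -18 (o = Mul(-3, 6) = -18)
Function('Y')(A, X) = Add(4, Mul(6, A)) (Function('Y')(A, X) = Add(Mul(6, A), 4) = Add(4, Mul(6, A)))
Function('m')(M, R) = Add(R, Mul(14, M, R)) (Function('m')(M, R) = Add(Mul(14, M, R), R) = Add(R, Mul(14, M, R)))
Function('j')(h, T) = Pow(Add(-171, Mul(-252, h)), -1) (Function('j')(h, T) = Pow(Mul(-3, Add(1, Mul(14, Add(4, Mul(6, h))))), -1) = Pow(Mul(-3, Add(1, Add(56, Mul(84, h)))), -1) = Pow(Mul(-3, Add(57, Mul(84, h))), -1) = Pow(Add(-171, Mul(-252, h)), -1))
Mul(-1, Function('j')(153, -142)) = Mul(-1, Mul(Rational(1, 9), Pow(Add(-19, Mul(-28, 153)), -1))) = Mul(-1, Mul(Rational(1, 9), Pow(Add(-19, -4284), -1))) = Mul(-1, Mul(Rational(1, 9), Pow(-4303, -1))) = Mul(-1, Mul(Rational(1, 9), Rational(-1, 4303))) = Mul(-1, Rational(-1, 38727)) = Rational(1, 38727)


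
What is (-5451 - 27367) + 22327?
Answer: -10491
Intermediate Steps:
(-5451 - 27367) + 22327 = -32818 + 22327 = -10491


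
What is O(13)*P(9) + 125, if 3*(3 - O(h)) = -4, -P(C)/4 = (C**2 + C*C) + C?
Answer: -2839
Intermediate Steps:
P(C) = -8*C**2 - 4*C (P(C) = -4*((C**2 + C*C) + C) = -4*((C**2 + C**2) + C) = -4*(2*C**2 + C) = -4*(C + 2*C**2) = -8*C**2 - 4*C)
O(h) = 13/3 (O(h) = 3 - 1/3*(-4) = 3 + 4/3 = 13/3)
O(13)*P(9) + 125 = 13*(-4*9*(1 + 2*9))/3 + 125 = 13*(-4*9*(1 + 18))/3 + 125 = 13*(-4*9*19)/3 + 125 = (13/3)*(-684) + 125 = -2964 + 125 = -2839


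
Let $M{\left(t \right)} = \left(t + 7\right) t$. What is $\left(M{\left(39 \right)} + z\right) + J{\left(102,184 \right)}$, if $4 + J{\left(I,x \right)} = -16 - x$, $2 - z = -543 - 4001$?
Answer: $6136$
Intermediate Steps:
$z = 4546$ ($z = 2 - \left(-543 - 4001\right) = 2 - -4544 = 2 + 4544 = 4546$)
$M{\left(t \right)} = t \left(7 + t\right)$ ($M{\left(t \right)} = \left(7 + t\right) t = t \left(7 + t\right)$)
$J{\left(I,x \right)} = -20 - x$ ($J{\left(I,x \right)} = -4 - \left(16 + x\right) = -20 - x$)
$\left(M{\left(39 \right)} + z\right) + J{\left(102,184 \right)} = \left(39 \left(7 + 39\right) + 4546\right) - 204 = \left(39 \cdot 46 + 4546\right) - 204 = \left(1794 + 4546\right) - 204 = 6340 - 204 = 6136$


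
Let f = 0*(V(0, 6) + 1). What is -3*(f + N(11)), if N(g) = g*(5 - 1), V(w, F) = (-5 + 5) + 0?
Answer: -132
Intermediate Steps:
V(w, F) = 0 (V(w, F) = 0 + 0 = 0)
N(g) = 4*g (N(g) = g*4 = 4*g)
f = 0 (f = 0*(0 + 1) = 0*1 = 0)
-3*(f + N(11)) = -3*(0 + 4*11) = -3*(0 + 44) = -3*44 = -132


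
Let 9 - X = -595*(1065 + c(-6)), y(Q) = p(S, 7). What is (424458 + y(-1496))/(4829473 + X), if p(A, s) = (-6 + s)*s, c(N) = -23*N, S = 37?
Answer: 424465/5545267 ≈ 0.076545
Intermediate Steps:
p(A, s) = s*(-6 + s)
y(Q) = 7 (y(Q) = 7*(-6 + 7) = 7*1 = 7)
X = 715794 (X = 9 - (-595)*(1065 - 23*(-6)) = 9 - (-595)*(1065 + 138) = 9 - (-595)*1203 = 9 - 1*(-715785) = 9 + 715785 = 715794)
(424458 + y(-1496))/(4829473 + X) = (424458 + 7)/(4829473 + 715794) = 424465/5545267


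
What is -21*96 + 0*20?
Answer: -2016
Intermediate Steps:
-21*96 + 0*20 = -2016 + 0 = -2016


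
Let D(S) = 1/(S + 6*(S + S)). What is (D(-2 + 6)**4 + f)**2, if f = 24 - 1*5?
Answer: 19298962277697025/53459728531456 ≈ 361.00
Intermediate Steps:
D(S) = 1/(13*S) (D(S) = 1/(S + 6*(2*S)) = 1/(S + 12*S) = 1/(13*S))
f = 19 (f = 24 - 5 = 19)
(D(-2 + 6)**4 + f)**2 = ((1/(13*(-2 + 6)))**4 + 19)**2 = (((1/13)/4)**4 + 19)**2 = (((1/13)*(1/4))**4 + 19)**2 = ((1/52)**4 + 19)**2 = (1/7311616 + 19)**2 = (138920705/7311616)**2 = 19298962277697025/53459728531456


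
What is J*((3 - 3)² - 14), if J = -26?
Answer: 364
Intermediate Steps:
J*((3 - 3)² - 14) = -26*((3 - 3)² - 14) = -26*(0² - 14) = -26*(0 - 14) = -26*(-14) = 364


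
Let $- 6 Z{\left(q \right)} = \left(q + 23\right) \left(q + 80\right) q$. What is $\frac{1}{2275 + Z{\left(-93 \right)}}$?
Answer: $\frac{1}{16380} \approx 6.105 \cdot 10^{-5}$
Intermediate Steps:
$Z{\left(q \right)} = - \frac{q \left(23 + q\right) \left(80 + q\right)}{6}$ ($Z{\left(q \right)} = - \frac{\left(q + 23\right) \left(q + 80\right) q}{6} = - \frac{\left(23 + q\right) \left(80 + q\right) q}{6} = - \frac{q \left(23 + q\right) \left(80 + q\right)}{6}$)
$\frac{1}{2275 + Z{\left(-93 \right)}} = \frac{1}{2275 - - \frac{31 \left(1840 + \left(-93\right)^{2} + 103 \left(-93\right)\right)}{2}} = \frac{1}{2275 - - \frac{31 \left(1840 + 8649 - 9579\right)}{2}} = \frac{1}{2275 - \left(- \frac{31}{2}\right) 910} = \frac{1}{2275 + 14105} = \frac{1}{16380}$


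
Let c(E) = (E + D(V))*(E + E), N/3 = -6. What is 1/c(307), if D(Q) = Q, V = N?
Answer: 1/177446 ≈ 5.6355e-6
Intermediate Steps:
N = -18 (N = 3*(-6) = -18)
V = -18
c(E) = 2*E*(-18 + E) (c(E) = (E - 18)*(E + E) = (-18 + E)*(2*E) = 2*E*(-18 + E))
1/c(307) = 1/(2*307*(-18 + 307)) = 1/(2*307*289) = 1/177446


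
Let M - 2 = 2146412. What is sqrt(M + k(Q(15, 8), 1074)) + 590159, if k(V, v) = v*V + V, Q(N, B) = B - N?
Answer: 590159 + 17*sqrt(7401) ≈ 5.9162e+5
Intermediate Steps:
M = 2146414 (M = 2 + 2146412 = 2146414)
k(V, v) = V + V*v (k(V, v) = V*v + V = V + V*v)
sqrt(M + k(Q(15, 8), 1074)) + 590159 = sqrt(2146414 + (8 - 1*15)*(1 + 1074)) + 590159 = sqrt(2146414 + (8 - 15)*1075) + 590159 = sqrt(2146414 - 7*1075) + 590159 = sqrt(2146414 - 7525) + 590159 = sqrt(2138889) + 590159 = 17*sqrt(7401) + 590159 = 590159 + 17*sqrt(7401)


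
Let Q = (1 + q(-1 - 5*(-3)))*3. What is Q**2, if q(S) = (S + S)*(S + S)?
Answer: 5546025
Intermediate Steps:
q(S) = 4*S**2 (q(S) = (2*S)*(2*S) = 4*S**2)
Q = 2355 (Q = (1 + 4*(-1 - 5*(-3))**2)*3 = (1 + 4*(-1 + 15)**2)*3 = (1 + 4*14**2)*3 = (1 + 4*196)*3 = (1 + 784)*3 = 785*3 = 2355)
Q**2 = 2355**2 = 5546025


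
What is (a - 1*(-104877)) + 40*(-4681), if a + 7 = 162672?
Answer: 80302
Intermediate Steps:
a = 162665 (a = -7 + 162672 = 162665)
(a - 1*(-104877)) + 40*(-4681) = (162665 - 1*(-104877)) + 40*(-4681) = (162665 + 104877) - 187240 = 267542 - 187240 = 80302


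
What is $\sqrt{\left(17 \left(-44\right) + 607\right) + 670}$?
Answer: $23$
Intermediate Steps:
$\sqrt{\left(17 \left(-44\right) + 607\right) + 670} = \sqrt{\left(-748 + 607\right) + 670} = \sqrt{-141 + 670} = \sqrt{529} = 23$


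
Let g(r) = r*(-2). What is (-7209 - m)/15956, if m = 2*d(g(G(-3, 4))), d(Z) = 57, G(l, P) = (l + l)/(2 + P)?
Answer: -7323/15956 ≈ -0.45895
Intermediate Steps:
G(l, P) = 2*l/(2 + P) (G(l, P) = (2*l)/(2 + P) = 2*l/(2 + P))
g(r) = -2*r
m = 114 (m = 2*57 = 114)
(-7209 - m)/15956 = (-7209 - 1*114)/15956 = (-7209 - 114)*(1/15956) = -7323*1/15956 = -7323/15956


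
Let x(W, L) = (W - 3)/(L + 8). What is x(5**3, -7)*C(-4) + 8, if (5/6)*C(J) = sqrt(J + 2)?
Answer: 8 + 732*I*sqrt(2)/5 ≈ 8.0 + 207.04*I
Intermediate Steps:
C(J) = 6*sqrt(2 + J)/5 (C(J) = 6*sqrt(J + 2)/5 = 6*sqrt(2 + J)/5)
x(W, L) = (-3 + W)/(8 + L)
x(5**3, -7)*C(-4) + 8 = ((-3 + 5**3)/(8 - 7))*(6*sqrt(2 - 4)/5) + 8 = ((-3 + 125)/1)*(6*sqrt(-2)/5) + 8 = (1*122)*(6*(I*sqrt(2))/5) + 8 = 122*(6*I*sqrt(2)/5) + 8 = 732*I*sqrt(2)/5 + 8 = 8 + 732*I*sqrt(2)/5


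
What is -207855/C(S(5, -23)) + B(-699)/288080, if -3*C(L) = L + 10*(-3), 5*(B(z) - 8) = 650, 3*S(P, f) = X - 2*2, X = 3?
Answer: -20727300117/1008280 ≈ -20557.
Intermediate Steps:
S(P, f) = -1/3 (S(P, f) = (3 - 2*2)/3 = (3 - 4)/3 = (1/3)*(-1) = -1/3)
B(z) = 138 (B(z) = 8 + (1/5)*650 = 8 + 130 = 138)
C(L) = 10 - L/3 (C(L) = -(L + 10*(-3))/3 = -(L - 30)/3 = -(-30 + L)/3 = 10 - L/3)
-207855/C(S(5, -23)) + B(-699)/288080 = -207855/(10 - 1/3*(-1/3)) + 138/288080 = -207855/(10 + 1/9) + 138*(1/288080) = -207855/91/9 + 69/144040 = -207855*9/91 + 69/144040 = -1870695/91 + 69/144040 = -20727300117/1008280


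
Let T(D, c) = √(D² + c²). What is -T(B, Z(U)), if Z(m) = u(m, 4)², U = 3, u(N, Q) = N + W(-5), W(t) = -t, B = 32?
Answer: -32*√5 ≈ -71.554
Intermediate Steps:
u(N, Q) = 5 + N (u(N, Q) = N - 1*(-5) = N + 5 = 5 + N)
Z(m) = (5 + m)²
-T(B, Z(U)) = -√(32² + ((5 + 3)²)²) = -√(1024 + (8²)²) = -√(1024 + 64²) = -√(1024 + 4096) = -√5120 = -32*√5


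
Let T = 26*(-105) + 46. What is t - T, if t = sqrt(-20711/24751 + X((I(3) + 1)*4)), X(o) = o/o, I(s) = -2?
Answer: 2684 + 2*sqrt(24998510)/24751 ≈ 2684.4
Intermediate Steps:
X(o) = 1
T = -2684 (T = -2730 + 46 = -2684)
t = 2*sqrt(24998510)/24751 (t = sqrt(-20711/24751 + 1) = sqrt(4040/24751) = 2*sqrt(24998510)/24751 ≈ 0.40401)
t - T = 2*sqrt(24998510)/24751 - 1*(-2684) = 2*sqrt(24998510)/24751 + 2684 = 2684 + 2*sqrt(24998510)/24751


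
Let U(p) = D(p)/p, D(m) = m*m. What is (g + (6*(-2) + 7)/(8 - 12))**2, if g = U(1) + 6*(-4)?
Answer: 7569/16 ≈ 473.06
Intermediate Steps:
D(m) = m**2
U(p) = p (U(p) = p**2/p = p)
g = -23 (g = 1 + 6*(-4) = 1 - 24 = -23)
(g + (6*(-2) + 7)/(8 - 12))**2 = (-23 + (6*(-2) + 7)/(8 - 12))**2 = (-23 + (-12 + 7)/(-4))**2 = (-23 - 5*(-1/4))**2 = (-23 + 5/4)**2 = (-87/4)**2 = 7569/16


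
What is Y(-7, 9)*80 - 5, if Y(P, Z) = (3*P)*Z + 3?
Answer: -14885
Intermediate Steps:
Y(P, Z) = 3 + 3*P*Z (Y(P, Z) = 3*P*Z + 3 = 3 + 3*P*Z)
Y(-7, 9)*80 - 5 = (3 + 3*(-7)*9)*80 - 5 = (3 - 189)*80 - 5 = -186*80 - 5 = -14880 - 5 = -14885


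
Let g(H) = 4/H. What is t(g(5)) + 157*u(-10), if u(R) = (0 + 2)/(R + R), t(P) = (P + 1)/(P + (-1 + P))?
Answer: -127/10 ≈ -12.700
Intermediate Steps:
t(P) = (1 + P)/(-1 + 2*P)
u(R) = 1/R (u(R) = 2/((2*R)) = 2*(1/(2*R)) = 1/R)
t(g(5)) + 157*u(-10) = (1 + 4/5)/(-1 + 2*(4/5)) + 157/(-10) = (1 + 4*(1/5))/(-1 + 2*(4*(1/5))) + 157*(-1/10) = (1 + 4/5)/(-1 + 2*(4/5)) - 157/10 = (9/5)/(-1 + 8/5) - 157/10 = (9/5)/(3/5) - 157/10 = (5/3)*(9/5) - 157/10 = 3 - 157/10 = -127/10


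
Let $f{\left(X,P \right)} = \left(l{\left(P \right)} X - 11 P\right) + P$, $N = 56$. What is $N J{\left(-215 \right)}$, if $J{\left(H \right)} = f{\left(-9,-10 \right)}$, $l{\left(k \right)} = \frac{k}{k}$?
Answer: $5096$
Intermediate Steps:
$l{\left(k \right)} = 1$
$f{\left(X,P \right)} = X - 10 P$ ($f{\left(X,P \right)} = \left(1 X - 11 P\right) + P = \left(X - 11 P\right) + P = X - 10 P$)
$J{\left(H \right)} = 91$ ($J{\left(H \right)} = -9 - -100 = -9 + 100 = 91$)
$N J{\left(-215 \right)} = 56 \cdot 91 = 5096$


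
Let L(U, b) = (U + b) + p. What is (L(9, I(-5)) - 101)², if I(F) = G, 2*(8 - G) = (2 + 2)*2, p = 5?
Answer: 6889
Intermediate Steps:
G = 4 (G = 8 - (2 + 2)*2/2 = 8 - 2*2 = 8 - ½*8 = 8 - 4 = 4)
I(F) = 4
L(U, b) = 5 + U + b (L(U, b) = (U + b) + 5 = 5 + U + b)
(L(9, I(-5)) - 101)² = ((5 + 9 + 4) - 101)² = (18 - 101)² = (-83)² = 6889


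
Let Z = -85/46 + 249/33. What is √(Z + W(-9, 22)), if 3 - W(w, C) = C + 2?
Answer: I*√3917958/506 ≈ 3.9118*I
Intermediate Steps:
W(w, C) = 1 - C (W(w, C) = 3 - (C + 2) = 3 - (2 + C) = 3 + (-2 - C) = 1 - C)
Z = 2883/506 (Z = -85*1/46 + 249*(1/33) = -85/46 + 83/11 = 2883/506 ≈ 5.6976)
√(Z + W(-9, 22)) = √(2883/506 + (1 - 1*22)) = √(2883/506 + (1 - 22)) = √(2883/506 - 21) = √(-7743/506) = I*√3917958/506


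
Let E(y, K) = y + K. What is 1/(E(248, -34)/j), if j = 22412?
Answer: 11206/107 ≈ 104.73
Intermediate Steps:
E(y, K) = K + y
1/(E(248, -34)/j) = 1/((-34 + 248)/22412) = 1/(214*(1/22412)) = 1/(107/11206) = 11206/107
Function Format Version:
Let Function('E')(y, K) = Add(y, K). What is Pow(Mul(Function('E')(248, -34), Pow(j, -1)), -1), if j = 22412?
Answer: Rational(11206, 107) ≈ 104.73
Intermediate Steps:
Function('E')(y, K) = Add(K, y)
Pow(Mul(Function('E')(248, -34), Pow(j, -1)), -1) = Pow(Mul(Add(-34, 248), Pow(22412, -1)), -1) = Pow(Mul(214, Rational(1, 22412)), -1) = Pow(Rational(107, 11206), -1) = Rational(11206, 107)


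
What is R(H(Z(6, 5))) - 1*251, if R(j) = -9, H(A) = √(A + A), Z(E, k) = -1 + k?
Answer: -260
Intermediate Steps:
H(A) = √2*√A (H(A) = √(2*A) = √2*√A)
R(H(Z(6, 5))) - 1*251 = -9 - 1*251 = -9 - 251 = -260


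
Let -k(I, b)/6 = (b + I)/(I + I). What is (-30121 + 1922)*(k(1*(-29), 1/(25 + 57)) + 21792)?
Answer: -1461109894755/2378 ≈ -6.1443e+8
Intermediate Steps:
k(I, b) = -3*(I + b)/I (k(I, b) = -6*(b + I)/(I + I) = -6*(I + b)/(2*I) = -6*(I + b)*1/(2*I) = -3*(I + b)/I)
(-30121 + 1922)*(k(1*(-29), 1/(25 + 57)) + 21792) = (-30121 + 1922)*((-3 - 3/((25 + 57)*(1*(-29)))) + 21792) = -28199*((-3 - 3/(82*(-29))) + 21792) = -28199*((-3 - 3*1/82*(-1/29)) + 21792) = -28199*((-3 + 3/2378) + 21792) = -28199*(-7131/2378 + 21792) = -28199*51814245/2378 = -1461109894755/2378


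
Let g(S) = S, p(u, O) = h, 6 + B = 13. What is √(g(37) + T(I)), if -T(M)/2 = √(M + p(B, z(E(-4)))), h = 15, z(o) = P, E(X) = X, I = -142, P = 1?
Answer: √(37 - 2*I*√127) ≈ 6.3374 - 1.7783*I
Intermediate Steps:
z(o) = 1
B = 7 (B = -6 + 13 = 7)
p(u, O) = 15
T(M) = -2*√(15 + M) (T(M) = -2*√(M + 15) = -2*√(15 + M))
√(g(37) + T(I)) = √(37 - 2*√(15 - 142)) = √(37 - 2*I*√127)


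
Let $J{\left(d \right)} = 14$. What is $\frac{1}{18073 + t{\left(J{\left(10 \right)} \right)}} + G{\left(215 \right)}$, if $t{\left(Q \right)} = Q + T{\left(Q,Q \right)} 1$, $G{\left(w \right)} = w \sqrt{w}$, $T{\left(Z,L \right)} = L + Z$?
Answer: $\frac{1}{18115} + 215 \sqrt{215} \approx 3152.5$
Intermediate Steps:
$G{\left(w \right)} = w^{\frac{3}{2}}$
$t{\left(Q \right)} = 3 Q$ ($t{\left(Q \right)} = Q + \left(Q + Q\right) 1 = Q + 2 Q 1 = Q + 2 Q = 3 Q$)
$\frac{1}{18073 + t{\left(J{\left(10 \right)} \right)}} + G{\left(215 \right)} = \frac{1}{18073 + 3 \cdot 14} + 215^{\frac{3}{2}} = \frac{1}{18073 + 42} + 215 \sqrt{215} = \frac{1}{18115} + 215 \sqrt{215}$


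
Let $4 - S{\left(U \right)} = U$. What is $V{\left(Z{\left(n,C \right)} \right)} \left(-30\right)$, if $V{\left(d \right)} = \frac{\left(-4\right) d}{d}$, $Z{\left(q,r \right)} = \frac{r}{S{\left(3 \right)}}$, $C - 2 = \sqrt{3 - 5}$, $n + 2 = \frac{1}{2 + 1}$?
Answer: $120$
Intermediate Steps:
$S{\left(U \right)} = 4 - U$
$n = - \frac{5}{3}$ ($n = -2 + \frac{1}{2 + 1} = -2 + \frac{1}{3} = - \frac{5}{3} \approx -1.6667$)
$C = 2 + i \sqrt{2}$ ($C = 2 + \sqrt{3 - 5} = 2 + \sqrt{-2} = 2 + i \sqrt{2} \approx 2.0 + 1.4142 i$)
$Z{\left(q,r \right)} = r$ ($Z{\left(q,r \right)} = \frac{r}{4 - 3} = \frac{r}{1} = r 1 = r$)
$V{\left(d \right)} = -4$
$V{\left(Z{\left(n,C \right)} \right)} \left(-30\right) = \left(-4\right) \left(-30\right) = 120$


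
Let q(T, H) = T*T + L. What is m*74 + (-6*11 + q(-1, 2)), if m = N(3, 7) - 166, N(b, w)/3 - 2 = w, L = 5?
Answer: -10346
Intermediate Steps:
N(b, w) = 6 + 3*w
q(T, H) = 5 + T² (q(T, H) = T*T + 5 = T² + 5 = 5 + T²)
m = -139 (m = (6 + 3*7) - 166 = (6 + 21) - 166 = 27 - 166 = -139)
m*74 + (-6*11 + q(-1, 2)) = -139*74 + (-6*11 + (5 + (-1)²)) = -10286 + (-66 + (5 + 1)) = -10286 + (-66 + 6) = -10286 - 60 = -10346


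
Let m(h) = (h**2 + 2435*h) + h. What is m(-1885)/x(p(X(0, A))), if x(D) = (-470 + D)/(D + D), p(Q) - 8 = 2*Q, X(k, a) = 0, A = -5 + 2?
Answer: 8309080/231 ≈ 35970.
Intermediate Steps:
A = -3
p(Q) = 8 + 2*Q
x(D) = (-470 + D)/(2*D) (x(D) = (-470 + D)/((2*D)) = (-470 + D)*(1/(2*D)) = (-470 + D)/(2*D))
m(h) = h**2 + 2436*h
m(-1885)/x(p(X(0, A))) = (-1885*(2436 - 1885))/(((-470 + (8 + 2*0))/(2*(8 + 2*0)))) = (-1885*551)/(((-470 + (8 + 0))/(2*(8 + 0)))) = -1038635*16/(-470 + 8) = -1038635/((1/2)*(1/8)*(-462)) = -1038635/(-231/8) = -1038635*(-8/231) = 8309080/231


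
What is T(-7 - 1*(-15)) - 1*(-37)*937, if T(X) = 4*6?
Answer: 34693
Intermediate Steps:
T(X) = 24
T(-7 - 1*(-15)) - 1*(-37)*937 = 24 - 1*(-37)*937 = 24 + 37*937 = 24 + 34669 = 34693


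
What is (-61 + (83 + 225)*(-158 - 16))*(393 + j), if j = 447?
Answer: -45068520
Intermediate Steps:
(-61 + (83 + 225)*(-158 - 16))*(393 + j) = (-61 + (83 + 225)*(-158 - 16))*(393 + 447) = (-61 + 308*(-174))*840 = (-61 - 53592)*840 = -53653*840 = -45068520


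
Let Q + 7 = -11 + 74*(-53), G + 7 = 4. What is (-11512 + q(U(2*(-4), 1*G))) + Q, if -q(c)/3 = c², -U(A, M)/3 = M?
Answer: -15695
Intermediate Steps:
G = -3 (G = -7 + 4 = -3)
U(A, M) = -3*M
q(c) = -3*c²
Q = -3940 (Q = -7 + (-11 + 74*(-53)) = -7 + (-11 - 3922) = -7 - 3933 = -3940)
(-11512 + q(U(2*(-4), 1*G))) + Q = (-11512 - 3*(-3*(-3))²) - 3940 = (-11512 - 3*9²) - 3940 = (-11512 - 3*81) - 3940 = (-11512 - 243) - 3940 = -11755 - 3940 = -15695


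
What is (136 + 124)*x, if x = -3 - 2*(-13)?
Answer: 5980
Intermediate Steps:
x = 23 (x = -3 + 26 = 23)
(136 + 124)*x = (136 + 124)*23 = 260*23 = 5980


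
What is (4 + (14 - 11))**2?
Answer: 49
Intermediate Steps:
(4 + (14 - 11))**2 = (4 + 3)**2 = 7**2 = 49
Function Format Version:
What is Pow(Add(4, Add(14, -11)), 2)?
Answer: 49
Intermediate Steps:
Pow(Add(4, Add(14, -11)), 2) = Pow(Add(4, 3), 2) = Pow(7, 2) = 49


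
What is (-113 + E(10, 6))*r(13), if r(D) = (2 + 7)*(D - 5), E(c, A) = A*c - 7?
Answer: -4320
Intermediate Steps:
E(c, A) = -7 + A*c
r(D) = -45 + 9*D (r(D) = 9*(-5 + D) = -45 + 9*D)
(-113 + E(10, 6))*r(13) = (-113 + (-7 + 6*10))*(-45 + 9*13) = (-113 + (-7 + 60))*(-45 + 117) = (-113 + 53)*72 = -60*72 = -4320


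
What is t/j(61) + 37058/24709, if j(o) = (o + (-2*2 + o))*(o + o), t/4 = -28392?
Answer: -568166186/88927691 ≈ -6.3891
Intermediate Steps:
t = -113568 (t = 4*(-28392) = -113568)
j(o) = 2*o*(-4 + 2*o) (j(o) = (o + (-4 + o))*(2*o) = (-4 + 2*o)*(2*o) = 2*o*(-4 + 2*o))
t/j(61) + 37058/24709 = -113568*1/(244*(-2 + 61)) + 37058/24709 = -113568/(4*61*59) + 37058*(1/24709) = -113568/14396 + 37058/24709 = -113568*1/14396 + 37058/24709 = -28392/3599 + 37058/24709 = -568166186/88927691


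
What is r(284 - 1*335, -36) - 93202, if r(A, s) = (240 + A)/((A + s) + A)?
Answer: -4287355/46 ≈ -93203.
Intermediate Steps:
r(A, s) = (240 + A)/(s + 2*A)
r(284 - 1*335, -36) - 93202 = (240 + (284 - 1*335))/(-36 + 2*(284 - 1*335)) - 93202 = (240 + (284 - 335))/(-36 + 2*(284 - 335)) - 93202 = (240 - 51)/(-36 + 2*(-51)) - 93202 = 189/(-36 - 102) - 93202 = 189/(-138) - 93202 = -1/138*189 - 93202 = -63/46 - 93202 = -4287355/46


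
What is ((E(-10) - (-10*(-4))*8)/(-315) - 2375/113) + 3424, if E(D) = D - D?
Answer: 24233063/7119 ≈ 3404.0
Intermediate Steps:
E(D) = 0
((E(-10) - (-10*(-4))*8)/(-315) - 2375/113) + 3424 = ((0 - (-10*(-4))*8)/(-315) - 2375/113) + 3424 = ((0 - 40*8)*(-1/315) - 2375*1/113) + 3424 = ((0 - 1*320)*(-1/315) - 2375/113) + 3424 = ((0 - 320)*(-1/315) - 2375/113) + 3424 = (-320*(-1/315) - 2375/113) + 3424 = (64/63 - 2375/113) + 3424 = -142393/7119 + 3424 = 24233063/7119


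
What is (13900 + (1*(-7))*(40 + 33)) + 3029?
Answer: 16418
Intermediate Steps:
(13900 + (1*(-7))*(40 + 33)) + 3029 = (13900 - 7*73) + 3029 = (13900 - 511) + 3029 = 13389 + 3029 = 16418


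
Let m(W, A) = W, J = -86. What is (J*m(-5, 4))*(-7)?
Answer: -3010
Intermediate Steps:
(J*m(-5, 4))*(-7) = -86*(-5)*(-7) = 430*(-7) = -3010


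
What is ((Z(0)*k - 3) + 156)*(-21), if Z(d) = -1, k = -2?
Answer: -3255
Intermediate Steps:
((Z(0)*k - 3) + 156)*(-21) = ((-1*(-2) - 3) + 156)*(-21) = ((2 - 3) + 156)*(-21) = (-1 + 156)*(-21) = 155*(-21) = -3255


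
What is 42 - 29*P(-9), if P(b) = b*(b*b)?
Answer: 21183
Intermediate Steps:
P(b) = b³ (P(b) = b*b² = b³)
42 - 29*P(-9) = 42 - 29*(-9)³ = 42 - 29*(-729) = 42 + 21141 = 21183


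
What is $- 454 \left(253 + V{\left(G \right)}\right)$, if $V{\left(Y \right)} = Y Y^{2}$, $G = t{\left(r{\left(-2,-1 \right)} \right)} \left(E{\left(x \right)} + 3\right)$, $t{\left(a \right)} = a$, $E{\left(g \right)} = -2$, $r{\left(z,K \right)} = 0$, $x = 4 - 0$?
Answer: $-114862$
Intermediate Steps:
$x = 4$ ($x = 4 + 0 = 4$)
$G = 0$ ($G = 0 \left(-2 + 3\right) = 0 \cdot 1 = 0$)
$V{\left(Y \right)} = Y^{3}$
$- 454 \left(253 + V{\left(G \right)}\right) = - 454 \left(253 + 0^{3}\right) = - 454 \left(253 + 0\right) = \left(-454\right) 253 = -114862$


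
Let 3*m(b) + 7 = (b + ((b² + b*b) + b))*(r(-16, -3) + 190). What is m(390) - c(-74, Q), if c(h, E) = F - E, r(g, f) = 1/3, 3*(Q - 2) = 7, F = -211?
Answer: 58048499/3 ≈ 1.9350e+7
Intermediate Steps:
Q = 13/3 (Q = 2 + (⅓)*7 = 2 + 7/3 = 13/3 ≈ 4.3333)
r(g, f) = ⅓
c(h, E) = -211 - E
m(b) = -7/3 + 1142*b/9 + 1142*b²/9 (m(b) = -7/3 + ((b + ((b² + b*b) + b))*(⅓ + 190))/3 = -7/3 + ((b + ((b² + b²) + b))*(571/3))/3 = -7/3 + ((b + (2*b² + b))*(571/3))/3 = -7/3 + ((b + (b + 2*b²))*(571/3))/3 = -7/3 + ((2*b + 2*b²)*(571/3))/3 = -7/3 + (1142*b/3 + 1142*b²/3)/3 = -7/3 + (1142*b/9 + 1142*b²/9) = -7/3 + 1142*b/9 + 1142*b²/9)
m(390) - c(-74, Q) = (-7/3 + (1142/9)*390 + (1142/9)*390²) - (-211 - 1*13/3) = (-7/3 + 148460/3 + (1142/9)*152100) - (-211 - 13/3) = (-7/3 + 148460/3 + 19299800) - 1*(-646/3) = 58047853/3 + 646/3 = 58048499/3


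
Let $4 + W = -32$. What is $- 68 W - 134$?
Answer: $2314$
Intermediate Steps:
$W = -36$ ($W = -4 - 32 = -36$)
$- 68 W - 134 = \left(-68\right) \left(-36\right) - 134 = 2448 - 134 = 2314$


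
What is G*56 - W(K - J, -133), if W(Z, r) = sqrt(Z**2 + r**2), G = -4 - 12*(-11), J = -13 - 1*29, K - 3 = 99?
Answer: 7168 - 5*sqrt(1537) ≈ 6972.0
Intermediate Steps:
K = 102 (K = 3 + 99 = 102)
J = -42 (J = -13 - 29 = -42)
G = 128 (G = -4 + 132 = 128)
G*56 - W(K - J, -133) = 128*56 - sqrt((102 - 1*(-42))**2 + (-133)**2) = 7168 - sqrt((102 + 42)**2 + 17689) = 7168 - sqrt(144**2 + 17689) = 7168 - sqrt(20736 + 17689) = 7168 - sqrt(38425) = 7168 - 5*sqrt(1537)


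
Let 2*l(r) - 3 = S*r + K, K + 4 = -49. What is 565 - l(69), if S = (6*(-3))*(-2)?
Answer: -652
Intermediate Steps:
K = -53 (K = -4 - 49 = -53)
S = 36 (S = -18*(-2) = 36)
l(r) = -25 + 18*r (l(r) = 3/2 + (36*r - 53)/2 = 3/2 + (-53 + 36*r)/2 = 3/2 + (-53/2 + 18*r) = -25 + 18*r)
565 - l(69) = 565 - (-25 + 18*69) = 565 - (-25 + 1242) = 565 - 1*1217 = 565 - 1217 = -652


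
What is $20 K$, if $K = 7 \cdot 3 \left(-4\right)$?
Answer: $-1680$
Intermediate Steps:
$K = -84$ ($K = 21 \left(-4\right) = -84$)
$20 K = 20 \left(-84\right) = -1680$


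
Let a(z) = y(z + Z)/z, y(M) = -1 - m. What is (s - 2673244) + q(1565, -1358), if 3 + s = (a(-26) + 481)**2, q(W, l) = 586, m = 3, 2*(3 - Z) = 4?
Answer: -412554684/169 ≈ -2.4412e+6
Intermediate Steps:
Z = 1 (Z = 3 - 1/2*4 = 3 - 2 = 1)
y(M) = -4 (y(M) = -1 - 1*3 = -1 - 3 = -4)
a(z) = -4/z
s = 39124518/169 (s = -3 + (-4/(-26) + 481)**2 = -3 + (-4*(-1/26) + 481)**2 = -3 + (2/13 + 481)**2 = -3 + (6255/13)**2 = -3 + 39125025/169 = 39124518/169 ≈ 2.3151e+5)
(s - 2673244) + q(1565, -1358) = (39124518/169 - 2673244) + 586 = -412653718/169 + 586 = -412554684/169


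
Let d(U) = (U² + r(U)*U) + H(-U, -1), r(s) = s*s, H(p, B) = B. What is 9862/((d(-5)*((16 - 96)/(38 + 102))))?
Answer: 34517/202 ≈ 170.88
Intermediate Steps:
r(s) = s²
d(U) = -1 + U² + U³ (d(U) = (U² + U²*U) - 1 = (U² + U³) - 1 = -1 + U² + U³)
9862/((d(-5)*((16 - 96)/(38 + 102)))) = 9862/(((-1 + (-5)² + (-5)³)*((16 - 96)/(38 + 102)))) = 9862/(((-1 + 25 - 125)*(-80/140))) = 9862/((-(-8080)/140)) = 9862/((-101*(-4/7))) = 9862/(404/7) = 9862*(7/404) = 34517/202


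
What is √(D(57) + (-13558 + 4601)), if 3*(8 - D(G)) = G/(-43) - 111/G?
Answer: 5*I*√2150147103/2451 ≈ 94.593*I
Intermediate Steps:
D(G) = 8 + 37/G + G/129 (D(G) = 8 - (G/(-43) - 111/G)/3 = 8 - (G*(-1/43) - 111/G)/3 = 8 - (-G/43 - 111/G)/3 = 8 - (-111/G - G/43)/3 = 8 + (37/G + G/129) = 8 + 37/G + G/129)
√(D(57) + (-13558 + 4601)) = √((8 + 37/57 + (1/129)*57) + (-13558 + 4601)) = √((8 + 37*(1/57) + 19/43) - 8957) = √((8 + 37/57 + 19/43) - 8957) = √(22282/2451 - 8957) = √(-21931325/2451) = 5*I*√2150147103/2451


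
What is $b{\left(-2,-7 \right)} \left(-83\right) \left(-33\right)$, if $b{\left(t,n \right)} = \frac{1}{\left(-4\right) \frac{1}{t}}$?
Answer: $\frac{2739}{2} \approx 1369.5$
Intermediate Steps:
$b{\left(t,n \right)} = - \frac{t}{4}$
$b{\left(-2,-7 \right)} \left(-83\right) \left(-33\right) = \left(- \frac{1}{4}\right) \left(-2\right) \left(-83\right) \left(-33\right) = \frac{1}{2} \left(-83\right) \left(-33\right) = \left(- \frac{83}{2}\right) \left(-33\right) = \frac{2739}{2}$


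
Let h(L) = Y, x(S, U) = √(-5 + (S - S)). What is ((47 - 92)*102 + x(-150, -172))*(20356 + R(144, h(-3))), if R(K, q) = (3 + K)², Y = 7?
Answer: -192619350 + 41965*I*√5 ≈ -1.9262e+8 + 93837.0*I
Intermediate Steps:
x(S, U) = I*√5 (x(S, U) = √(-5 + 0) = √(-5) = I*√5)
h(L) = 7
((47 - 92)*102 + x(-150, -172))*(20356 + R(144, h(-3))) = ((47 - 92)*102 + I*√5)*(20356 + (3 + 144)²) = (-45*102 + I*√5)*(20356 + 147²) = (-4590 + I*√5)*(20356 + 21609) = (-4590 + I*√5)*41965 = -192619350 + 41965*I*√5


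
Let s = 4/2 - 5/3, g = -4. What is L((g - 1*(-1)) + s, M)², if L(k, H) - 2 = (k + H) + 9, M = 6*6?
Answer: 17689/9 ≈ 1965.4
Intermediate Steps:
M = 36
s = ⅓ (s = 4*(½) - 5*⅓ = 2 - 5/3 = ⅓ ≈ 0.33333)
L(k, H) = 11 + H + k (L(k, H) = 2 + ((k + H) + 9) = 2 + ((H + k) + 9) = 2 + (9 + H + k) = 11 + H + k)
L((g - 1*(-1)) + s, M)² = (11 + 36 + ((-4 - 1*(-1)) + ⅓))² = (11 + 36 + ((-4 + 1) + ⅓))² = (11 + 36 + (-3 + ⅓))² = (11 + 36 - 8/3)² = (133/3)² = 17689/9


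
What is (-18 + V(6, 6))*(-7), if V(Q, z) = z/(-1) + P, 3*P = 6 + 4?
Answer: 434/3 ≈ 144.67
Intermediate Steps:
P = 10/3 (P = (6 + 4)/3 = (⅓)*10 = 10/3 ≈ 3.3333)
V(Q, z) = 10/3 - z (V(Q, z) = z/(-1) + 10/3 = -z + 10/3 = 10/3 - z)
(-18 + V(6, 6))*(-7) = (-18 + (10/3 - 1*6))*(-7) = (-18 + (10/3 - 6))*(-7) = (-18 - 8/3)*(-7) = -62/3*(-7) = 434/3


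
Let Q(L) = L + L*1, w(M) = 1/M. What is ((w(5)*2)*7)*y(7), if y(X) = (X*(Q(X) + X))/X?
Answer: 294/5 ≈ 58.800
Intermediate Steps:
Q(L) = 2*L (Q(L) = L + L = 2*L)
y(X) = 3*X (y(X) = (X*(2*X + X))/X = (X*(3*X))/X = (3*X**2)/X = 3*X)
((w(5)*2)*7)*y(7) = ((2/5)*7)*(3*7) = (((1/5)*2)*7)*21 = ((2/5)*7)*21 = (14/5)*21 = 294/5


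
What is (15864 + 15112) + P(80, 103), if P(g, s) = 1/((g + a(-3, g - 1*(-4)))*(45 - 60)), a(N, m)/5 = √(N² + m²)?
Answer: 15818668816/510675 - √785/170225 ≈ 30976.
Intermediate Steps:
a(N, m) = 5*√(N² + m²)
P(g, s) = 1/(-75*√(9 + (4 + g)²) - 15*g) (P(g, s) = 1/((g + 5*√((-3)² + (g - 1*(-4))²))*(45 - 60)) = 1/((g + 5*√(9 + (g + 4)²))*(-15)) = 1/((g + 5*√(9 + (4 + g)²))*(-15)) = 1/(-75*√(9 + (4 + g)²) - 15*g))
(15864 + 15112) + P(80, 103) = (15864 + 15112) - 1/(15*80 + 75*√(9 + (4 + 80)²)) = 30976 - 1/(1200 + 75*√(9 + 84²)) = 30976 - 1/(1200 + 75*√(9 + 7056)) = 30976 - 1/(1200 + 75*√7065) = 30976 - 1/(1200 + 75*(3*√785)) = 30976 - 1/(1200 + 225*√785)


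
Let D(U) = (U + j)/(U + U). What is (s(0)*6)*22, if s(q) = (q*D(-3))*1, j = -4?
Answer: 0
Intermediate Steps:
D(U) = (-4 + U)/(2*U) (D(U) = (U - 4)/(U + U) = (-4 + U)/((2*U)) = (-4 + U)*(1/(2*U)) = (-4 + U)/(2*U))
s(q) = 7*q/6 (s(q) = (q*((½)*(-4 - 3)/(-3)))*1 = (q*((½)*(-⅓)*(-7)))*1 = (q*(7/6))*1 = (7*q/6)*1 = 7*q/6)
(s(0)*6)*22 = (((7/6)*0)*6)*22 = (0*6)*22 = 0*22 = 0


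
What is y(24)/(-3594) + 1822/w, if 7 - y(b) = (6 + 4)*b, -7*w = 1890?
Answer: -1080893/161730 ≈ -6.6833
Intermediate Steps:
w = -270 (w = -⅐*1890 = -270)
y(b) = 7 - 10*b (y(b) = 7 - (6 + 4)*b = 7 - 10*b)
y(24)/(-3594) + 1822/w = (7 - 10*24)/(-3594) + 1822/(-270) = (7 - 240)*(-1/3594) + 1822*(-1/270) = -233*(-1/3594) - 911/135 = 233/3594 - 911/135 = -1080893/161730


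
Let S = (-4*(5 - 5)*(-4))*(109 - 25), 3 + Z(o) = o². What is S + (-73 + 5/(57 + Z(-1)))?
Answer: -802/11 ≈ -72.909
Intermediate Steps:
Z(o) = -3 + o²
S = 0 (S = (-4*0*(-4))*84 = (0*(-4))*84 = 0*84 = 0)
S + (-73 + 5/(57 + Z(-1))) = 0 + (-73 + 5/(57 + (-3 + (-1)²))) = 0 + (-73 + 5/(57 + (-3 + 1))) = 0 + (-73 + 5/(57 - 2)) = 0 + (-73 + 5/55) = 0 + (-73 + 5*(1/55)) = 0 + (-73 + 1/11) = 0 - 802/11 = -802/11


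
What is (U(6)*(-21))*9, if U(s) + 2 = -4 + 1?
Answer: 945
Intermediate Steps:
U(s) = -5 (U(s) = -2 + (-4 + 1) = -2 - 3 = -5)
(U(6)*(-21))*9 = -5*(-21)*9 = 105*9 = 945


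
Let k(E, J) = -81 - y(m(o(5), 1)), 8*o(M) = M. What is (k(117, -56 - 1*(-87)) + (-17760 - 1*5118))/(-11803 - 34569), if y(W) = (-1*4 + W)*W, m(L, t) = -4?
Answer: 22991/46372 ≈ 0.49579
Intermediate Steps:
o(M) = M/8
y(W) = W*(-4 + W) (y(W) = (-4 + W)*W = W*(-4 + W))
k(E, J) = -113 (k(E, J) = -81 - (-4)*(-4 - 4) = -81 - (-4)*(-8) = -81 - 1*32 = -81 - 32 = -113)
(k(117, -56 - 1*(-87)) + (-17760 - 1*5118))/(-11803 - 34569) = (-113 + (-17760 - 1*5118))/(-11803 - 34569) = (-113 + (-17760 - 5118))/(-46372) = (-113 - 22878)*(-1/46372) = -22991*(-1/46372) = 22991/46372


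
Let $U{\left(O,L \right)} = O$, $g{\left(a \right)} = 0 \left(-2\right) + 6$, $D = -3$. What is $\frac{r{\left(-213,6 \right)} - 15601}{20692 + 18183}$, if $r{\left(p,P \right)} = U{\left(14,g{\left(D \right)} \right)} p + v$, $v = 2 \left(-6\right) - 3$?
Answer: $- \frac{18598}{38875} \approx -0.4784$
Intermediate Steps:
$g{\left(a \right)} = 6$ ($g{\left(a \right)} = 0 + 6 = 6$)
$v = -15$ ($v = -12 - 3 = -15$)
$r{\left(p,P \right)} = -15 + 14 p$ ($r{\left(p,P \right)} = 14 p - 15 = -15 + 14 p$)
$\frac{r{\left(-213,6 \right)} - 15601}{20692 + 18183} = \frac{\left(-15 + 14 \left(-213\right)\right) - 15601}{20692 + 18183} = \frac{\left(-15 - 2982\right) - 15601}{38875} = \left(-2997 - 15601\right) \frac{1}{38875} = \left(-18598\right) \frac{1}{38875} = - \frac{18598}{38875}$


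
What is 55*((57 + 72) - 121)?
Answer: 440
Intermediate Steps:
55*((57 + 72) - 121) = 55*(129 - 121) = 55*8 = 440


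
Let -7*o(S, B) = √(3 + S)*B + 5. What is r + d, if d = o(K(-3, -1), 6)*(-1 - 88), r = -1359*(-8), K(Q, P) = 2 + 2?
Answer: 76549/7 + 534*√7/7 ≈ 11137.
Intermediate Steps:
K(Q, P) = 4
o(S, B) = -5/7 - B*√(3 + S)/7 (o(S, B) = -(√(3 + S)*B + 5)/7 = -(B*√(3 + S) + 5)/7 = -(5 + B*√(3 + S))/7 = -5/7 - B*√(3 + S)/7)
r = 10872
d = 445/7 + 534*√7/7 (d = (-5/7 - ⅐*6*√(3 + 4))*(-1 - 88) = (-5/7 - ⅐*6*√7)*(-89) = (-5/7 - 6*√7/7)*(-89) = 445/7 + 534*√7/7 ≈ 265.40)
r + d = 10872 + (445/7 + 534*√7/7) = 76549/7 + 534*√7/7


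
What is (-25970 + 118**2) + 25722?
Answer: 13676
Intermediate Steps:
(-25970 + 118**2) + 25722 = (-25970 + 13924) + 25722 = -12046 + 25722 = 13676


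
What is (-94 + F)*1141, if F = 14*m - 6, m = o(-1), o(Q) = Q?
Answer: -130074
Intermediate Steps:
m = -1
F = -20 (F = 14*(-1) - 6 = -14 - 6 = -20)
(-94 + F)*1141 = (-94 - 20)*1141 = -114*1141 = -130074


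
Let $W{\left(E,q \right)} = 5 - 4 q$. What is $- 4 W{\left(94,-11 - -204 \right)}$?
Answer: $3068$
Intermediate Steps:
$- 4 W{\left(94,-11 - -204 \right)} = - 4 \left(5 - 4 \left(-11 - -204\right)\right) = - 4 \left(5 - 4 \left(-11 + 204\right)\right) = - 4 \left(5 - 772\right) = \left(-4\right) \left(-767\right) = 3068$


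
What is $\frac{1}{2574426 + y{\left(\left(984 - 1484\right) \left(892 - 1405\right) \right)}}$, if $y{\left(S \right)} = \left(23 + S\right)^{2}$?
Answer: $\frac{1}{65806623955} \approx 1.5196 \cdot 10^{-11}$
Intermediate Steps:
$\frac{1}{2574426 + y{\left(\left(984 - 1484\right) \left(892 - 1405\right) \right)}} = \frac{1}{2574426 + \left(23 + \left(984 - 1484\right) \left(892 - 1405\right)\right)^{2}} = \frac{1}{2574426 + \left(23 - -256500\right)^{2}} = \frac{1}{2574426 + \left(23 + 256500\right)^{2}} = \frac{1}{2574426 + 256523^{2}} = \frac{1}{2574426 + 65804049529} = \frac{1}{65806623955}$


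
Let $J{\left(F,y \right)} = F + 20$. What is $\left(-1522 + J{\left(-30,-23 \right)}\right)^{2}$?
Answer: $2347024$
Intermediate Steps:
$J{\left(F,y \right)} = 20 + F$
$\left(-1522 + J{\left(-30,-23 \right)}\right)^{2} = \left(-1522 + \left(20 - 30\right)\right)^{2} = \left(-1522 - 10\right)^{2} = \left(-1532\right)^{2} = 2347024$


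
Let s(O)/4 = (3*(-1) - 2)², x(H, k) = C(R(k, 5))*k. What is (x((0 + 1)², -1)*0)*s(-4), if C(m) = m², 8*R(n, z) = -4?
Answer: 0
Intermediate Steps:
R(n, z) = -½ (R(n, z) = (⅛)*(-4) = -½)
x(H, k) = k/4 (x(H, k) = (-½)²*k = k/4)
s(O) = 100 (s(O) = 4*(3*(-1) - 2)² = 4*(-3 - 2)² = 4*(-5)² = 4*25 = 100)
(x((0 + 1)², -1)*0)*s(-4) = (((¼)*(-1))*0)*100 = -¼*0*100 = 0*100 = 0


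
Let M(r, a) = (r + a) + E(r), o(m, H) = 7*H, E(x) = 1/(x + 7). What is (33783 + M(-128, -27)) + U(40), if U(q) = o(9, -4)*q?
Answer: 3933467/121 ≈ 32508.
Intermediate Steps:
E(x) = 1/(7 + x)
U(q) = -28*q (U(q) = (7*(-4))*q = -28*q)
M(r, a) = a + r + 1/(7 + r) (M(r, a) = (r + a) + 1/(7 + r) = (a + r) + 1/(7 + r) = a + r + 1/(7 + r))
(33783 + M(-128, -27)) + U(40) = (33783 + (1 + (7 - 128)*(-27 - 128))/(7 - 128)) - 28*40 = (33783 + (1 - 121*(-155))/(-121)) - 1120 = (33783 - (1 + 18755)/121) - 1120 = (33783 - 1/121*18756) - 1120 = (33783 - 18756/121) - 1120 = 4068987/121 - 1120 = 3933467/121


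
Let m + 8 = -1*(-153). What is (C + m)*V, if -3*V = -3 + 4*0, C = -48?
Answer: 97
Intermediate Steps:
V = 1 (V = -(-3 + 4*0)/3 = -(-3 + 0)/3 = -1/3*(-3) = 1)
m = 145 (m = -8 - 1*(-153) = -8 + 153 = 145)
(C + m)*V = (-48 + 145)*1 = 97*1 = 97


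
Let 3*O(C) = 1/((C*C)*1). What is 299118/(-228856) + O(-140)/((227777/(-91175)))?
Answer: -2861567333059/2189381590704 ≈ -1.3070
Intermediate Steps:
O(C) = 1/(3*C²) (O(C) = 1/(3*(((C*C)*1))) = 1/(3*((C²*1))) = 1/(3*(C²)) = 1/(3*C²))
299118/(-228856) + O(-140)/((227777/(-91175))) = 299118/(-228856) + ((⅓)/(-140)²)/((227777/(-91175))) = 299118*(-1/228856) + ((⅓)*(1/19600))/((227777*(-1/91175))) = -149559/114428 + 1/(58800*(-227777/91175)) = -149559/114428 + (1/58800)*(-91175/227777) = -149559/114428 - 521/76533072 = -2861567333059/2189381590704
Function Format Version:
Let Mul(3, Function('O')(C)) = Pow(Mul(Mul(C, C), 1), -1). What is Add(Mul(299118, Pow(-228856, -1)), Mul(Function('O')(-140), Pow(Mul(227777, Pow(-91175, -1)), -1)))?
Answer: Rational(-2861567333059, 2189381590704) ≈ -1.3070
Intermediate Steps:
Function('O')(C) = Mul(Rational(1, 3), Pow(C, -2)) (Function('O')(C) = Mul(Rational(1, 3), Pow(Mul(Mul(C, C), 1), -1)) = Mul(Rational(1, 3), Pow(Mul(Pow(C, 2), 1), -1)) = Mul(Rational(1, 3), Pow(Pow(C, 2), -1)) = Mul(Rational(1, 3), Pow(C, -2)))
Add(Mul(299118, Pow(-228856, -1)), Mul(Function('O')(-140), Pow(Mul(227777, Pow(-91175, -1)), -1))) = Add(Mul(299118, Pow(-228856, -1)), Mul(Mul(Rational(1, 3), Pow(-140, -2)), Pow(Mul(227777, Pow(-91175, -1)), -1))) = Add(Mul(299118, Rational(-1, 228856)), Mul(Mul(Rational(1, 3), Rational(1, 19600)), Pow(Mul(227777, Rational(-1, 91175)), -1))) = Add(Rational(-149559, 114428), Mul(Rational(1, 58800), Pow(Rational(-227777, 91175), -1))) = Add(Rational(-149559, 114428), Mul(Rational(1, 58800), Rational(-91175, 227777))) = Add(Rational(-149559, 114428), Rational(-521, 76533072)) = Rational(-2861567333059, 2189381590704)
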